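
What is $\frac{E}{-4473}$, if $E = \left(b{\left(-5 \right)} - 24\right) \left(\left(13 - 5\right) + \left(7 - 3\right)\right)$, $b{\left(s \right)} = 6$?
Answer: $\frac{24}{497} \approx 0.04829$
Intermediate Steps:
$E = -216$ ($E = \left(6 - 24\right) \left(\left(13 - 5\right) + \left(7 - 3\right)\right) = - 18 \left(8 + \left(7 - 3\right)\right) = - 18 \left(8 + 4\right) = \left(-18\right) 12 = -216$)
$\frac{E}{-4473} = - \frac{216}{-4473} = \left(-216\right) \left(- \frac{1}{4473}\right) = \frac{24}{497}$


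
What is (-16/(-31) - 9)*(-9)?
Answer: 2367/31 ≈ 76.355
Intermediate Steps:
(-16/(-31) - 9)*(-9) = (-16*(-1/31) - 9)*(-9) = (16/31 - 9)*(-9) = -263/31*(-9) = 2367/31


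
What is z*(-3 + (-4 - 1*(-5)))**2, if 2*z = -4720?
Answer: -9440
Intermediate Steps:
z = -2360 (z = (1/2)*(-4720) = -2360)
z*(-3 + (-4 - 1*(-5)))**2 = -2360*(-3 + (-4 - 1*(-5)))**2 = -2360*(-3 + (-4 + 5))**2 = -2360*(-3 + 1)**2 = -2360*(-2)**2 = -2360*4 = -9440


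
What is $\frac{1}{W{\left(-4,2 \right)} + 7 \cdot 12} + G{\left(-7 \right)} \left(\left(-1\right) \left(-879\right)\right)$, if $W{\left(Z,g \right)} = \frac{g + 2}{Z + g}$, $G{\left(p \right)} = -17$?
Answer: $- \frac{1225325}{82} \approx -14943.0$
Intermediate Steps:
$W{\left(Z,g \right)} = \frac{2 + g}{Z + g}$
$\frac{1}{W{\left(-4,2 \right)} + 7 \cdot 12} + G{\left(-7 \right)} \left(\left(-1\right) \left(-879\right)\right) = \frac{1}{\frac{2 + 2}{-4 + 2} + 7 \cdot 12} - 17 \left(\left(-1\right) \left(-879\right)\right) = \frac{1}{\frac{1}{-2} \cdot 4 + 84} - 14943 = \frac{1}{\left(- \frac{1}{2}\right) 4 + 84} - 14943 = \frac{1}{-2 + 84} - 14943 = \frac{1}{82} - 14943 = - \frac{1225325}{82}$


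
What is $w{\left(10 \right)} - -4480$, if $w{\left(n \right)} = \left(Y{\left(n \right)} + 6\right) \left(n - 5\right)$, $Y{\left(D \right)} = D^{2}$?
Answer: $5010$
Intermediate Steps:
$w{\left(n \right)} = \left(-5 + n\right) \left(6 + n^{2}\right)$ ($w{\left(n \right)} = \left(n^{2} + 6\right) \left(n - 5\right) = \left(6 + n^{2}\right) \left(-5 + n\right) = \left(-5 + n\right) \left(6 + n^{2}\right)$)
$w{\left(10 \right)} - -4480 = \left(-30 + 10^{3} - 5 \cdot 10^{2} + 6 \cdot 10\right) - -4480 = \left(-30 + 1000 - 500 + 60\right) + 4480 = 530 + 4480 = 5010$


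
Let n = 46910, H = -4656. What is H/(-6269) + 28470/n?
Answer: 39689139/29407879 ≈ 1.3496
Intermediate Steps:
H/(-6269) + 28470/n = -4656/(-6269) + 28470/46910 = -4656*(-1/6269) + 28470*(1/46910) = 4656/6269 + 2847/4691 = 39689139/29407879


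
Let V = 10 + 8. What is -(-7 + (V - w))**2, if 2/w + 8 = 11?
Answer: -961/9 ≈ -106.78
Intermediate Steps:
w = 2/3 (w = 2/(-8 + 11) = 2/3 ≈ 0.66667)
V = 18
-(-7 + (V - w))**2 = -(-7 + (18 - 1*2/3))**2 = -(-7 + (18 - 2/3))**2 = -(-7 + 52/3)**2 = -(31/3)**2 = -1*961/9 = -961/9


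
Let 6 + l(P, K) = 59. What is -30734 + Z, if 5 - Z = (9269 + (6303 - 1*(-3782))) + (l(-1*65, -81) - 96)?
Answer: -50040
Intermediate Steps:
l(P, K) = 53 (l(P, K) = -6 + 59 = 53)
Z = -19306 (Z = 5 - ((9269 + (6303 - 1*(-3782))) + (53 - 96)) = 5 - ((9269 + (6303 + 3782)) - 43) = 5 - ((9269 + 10085) - 43) = 5 - (19354 - 43) = 5 - 1*19311 = 5 - 19311 = -19306)
-30734 + Z = -30734 - 19306 = -50040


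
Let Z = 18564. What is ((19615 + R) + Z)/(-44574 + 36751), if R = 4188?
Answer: -42367/7823 ≈ -5.4157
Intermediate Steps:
((19615 + R) + Z)/(-44574 + 36751) = ((19615 + 4188) + 18564)/(-44574 + 36751) = (23803 + 18564)/(-7823) = 42367*(-1/7823) = -42367/7823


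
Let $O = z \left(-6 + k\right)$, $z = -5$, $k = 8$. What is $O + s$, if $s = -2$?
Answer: $-12$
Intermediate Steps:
$O = -10$ ($O = - 5 \left(-6 + 8\right) = \left(-5\right) 2 = -10$)
$O + s = -10 - 2 = -12$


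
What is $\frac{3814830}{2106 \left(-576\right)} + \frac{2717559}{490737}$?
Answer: $\frac{676387949}{282664512} \approx 2.3929$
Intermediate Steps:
$\frac{3814830}{2106 \left(-576\right)} + \frac{2717559}{490737} = \frac{3814830}{-1213056} + 2717559 \cdot \frac{1}{490737} = 3814830 \left(- \frac{1}{1213056}\right) + \frac{69681}{12583} = - \frac{70645}{22464} + \frac{69681}{12583} = \frac{676387949}{282664512}$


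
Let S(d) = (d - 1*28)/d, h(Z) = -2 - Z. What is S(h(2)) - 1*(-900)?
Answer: 908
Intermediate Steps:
S(d) = (-28 + d)/d (S(d) = (d - 28)/d = (-28 + d)/d)
S(h(2)) - 1*(-900) = (-28 + (-2 - 1*2))/(-2 - 1*2) - 1*(-900) = (-28 + (-2 - 2))/(-2 - 2) + 900 = (-28 - 4)/(-4) + 900 = -¼*(-32) + 900 = 8 + 900 = 908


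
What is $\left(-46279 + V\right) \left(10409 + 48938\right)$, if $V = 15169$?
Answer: $-1846285170$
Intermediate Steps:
$\left(-46279 + V\right) \left(10409 + 48938\right) = \left(-46279 + 15169\right) \left(10409 + 48938\right) = \left(-31110\right) 59347 = -1846285170$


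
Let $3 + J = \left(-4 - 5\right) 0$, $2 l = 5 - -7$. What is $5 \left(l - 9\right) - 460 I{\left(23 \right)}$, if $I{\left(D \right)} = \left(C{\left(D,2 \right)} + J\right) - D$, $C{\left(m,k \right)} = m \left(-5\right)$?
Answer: $64845$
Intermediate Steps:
$C{\left(m,k \right)} = - 5 m$
$l = 6$ ($l = \frac{5 - -7}{2} = \frac{5 + 7}{2} = \frac{1}{2} \cdot 12 = 6$)
$J = -3$ ($J = -3 + \left(-4 - 5\right) 0 = -3 - 0 = -3 + 0 = -3$)
$I{\left(D \right)} = -3 - 6 D$ ($I{\left(D \right)} = \left(- 5 D - 3\right) - D = \left(-3 - 5 D\right) - D = -3 - 6 D$)
$5 \left(l - 9\right) - 460 I{\left(23 \right)} = 5 \left(6 - 9\right) - 460 \left(-3 - 138\right) = 5 \left(-3\right) - 460 \left(-3 - 138\right) = -15 - -64860 = -15 + 64860 = 64845$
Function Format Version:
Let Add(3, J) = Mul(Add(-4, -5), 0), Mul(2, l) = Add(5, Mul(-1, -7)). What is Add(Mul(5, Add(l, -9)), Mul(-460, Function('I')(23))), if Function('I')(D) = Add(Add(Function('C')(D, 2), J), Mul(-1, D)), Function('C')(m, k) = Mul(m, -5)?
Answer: 64845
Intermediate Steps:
Function('C')(m, k) = Mul(-5, m)
l = 6 (l = Mul(Rational(1, 2), Add(5, Mul(-1, -7))) = Mul(Rational(1, 2), Add(5, 7)) = Mul(Rational(1, 2), 12) = 6)
J = -3 (J = Add(-3, Mul(Add(-4, -5), 0)) = Add(-3, Mul(-9, 0)) = Add(-3, 0) = -3)
Function('I')(D) = Add(-3, Mul(-6, D)) (Function('I')(D) = Add(Add(Mul(-5, D), -3), Mul(-1, D)) = Add(Add(-3, Mul(-5, D)), Mul(-1, D)) = Add(-3, Mul(-6, D)))
Add(Mul(5, Add(l, -9)), Mul(-460, Function('I')(23))) = Add(Mul(5, Add(6, -9)), Mul(-460, Add(-3, Mul(-6, 23)))) = Add(Mul(5, -3), Mul(-460, Add(-3, -138))) = Add(-15, Mul(-460, -141)) = Add(-15, 64860) = 64845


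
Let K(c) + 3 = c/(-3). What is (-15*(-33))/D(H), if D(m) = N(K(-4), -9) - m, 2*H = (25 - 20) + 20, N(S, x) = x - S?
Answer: -2970/119 ≈ -24.958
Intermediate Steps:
K(c) = -3 - c/3 (K(c) = -3 + c/(-3) = -3 + c*(-⅓) = -3 - c/3)
H = 25/2 (H = ((25 - 20) + 20)/2 = (5 + 20)/2 = (½)*25 = 25/2 ≈ 12.500)
D(m) = -22/3 - m (D(m) = (-9 - (-3 - ⅓*(-4))) - m = (-9 - (-3 + 4/3)) - m = (-9 - 1*(-5/3)) - m = (-9 + 5/3) - m = -22/3 - m)
(-15*(-33))/D(H) = (-15*(-33))/(-22/3 - 1*25/2) = 495/(-22/3 - 25/2) = 495/(-119/6) = 495*(-6/119) = -2970/119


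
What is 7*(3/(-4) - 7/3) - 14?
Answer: -427/12 ≈ -35.583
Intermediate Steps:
7*(3/(-4) - 7/3) - 14 = 7*(3*(-¼) - 7*⅓) - 14 = 7*(-¾ - 7/3) - 14 = 7*(-37/12) - 14 = -259/12 - 14 = -427/12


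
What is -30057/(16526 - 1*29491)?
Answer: 30057/12965 ≈ 2.3183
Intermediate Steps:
-30057/(16526 - 1*29491) = -30057/(16526 - 29491) = -30057/(-12965) = -30057*(-1/12965) = 30057/12965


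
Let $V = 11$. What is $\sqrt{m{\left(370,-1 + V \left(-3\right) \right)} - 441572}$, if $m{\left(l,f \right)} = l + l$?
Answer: $16 i \sqrt{1722} \approx 663.95 i$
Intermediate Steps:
$m{\left(l,f \right)} = 2 l$
$\sqrt{m{\left(370,-1 + V \left(-3\right) \right)} - 441572} = \sqrt{2 \cdot 370 - 441572} = \sqrt{740 - 441572} = \sqrt{-440832} = 16 i \sqrt{1722}$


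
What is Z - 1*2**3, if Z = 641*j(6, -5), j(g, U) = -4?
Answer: -2572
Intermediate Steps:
Z = -2564 (Z = 641*(-4) = -2564)
Z - 1*2**3 = -2564 - 1*2**3 = -2564 - 1*8 = -2564 - 8 = -2572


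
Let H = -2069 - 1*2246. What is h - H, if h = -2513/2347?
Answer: 10124792/2347 ≈ 4313.9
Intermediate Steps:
h = -2513/2347 (h = -2513*1/2347 = -2513/2347 ≈ -1.0707)
H = -4315 (H = -2069 - 2246 = -4315)
h - H = -2513/2347 - 1*(-4315) = -2513/2347 + 4315 = 10124792/2347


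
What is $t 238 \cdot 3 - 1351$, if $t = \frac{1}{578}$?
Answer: $- \frac{22946}{17} \approx -1349.8$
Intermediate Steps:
$t = \frac{1}{578} \approx 0.0017301$
$t 238 \cdot 3 - 1351 = \frac{238 \cdot 3}{578} - 1351 = \frac{1}{578} \cdot 714 - 1351 = \frac{21}{17} - 1351 = - \frac{22946}{17}$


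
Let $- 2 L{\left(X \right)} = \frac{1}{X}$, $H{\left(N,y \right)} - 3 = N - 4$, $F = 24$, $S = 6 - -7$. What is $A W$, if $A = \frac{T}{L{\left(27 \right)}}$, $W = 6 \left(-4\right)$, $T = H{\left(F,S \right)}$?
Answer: $29808$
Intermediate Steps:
$S = 13$ ($S = 6 + 7 = 13$)
$H{\left(N,y \right)} = -1 + N$ ($H{\left(N,y \right)} = 3 + \left(N - 4\right) = 3 + \left(-4 + N\right) = -1 + N$)
$L{\left(X \right)} = - \frac{1}{2 X}$
$T = 23$ ($T = -1 + 24 = 23$)
$W = -24$
$A = -1242$ ($A = \frac{23}{\left(- \frac{1}{2}\right) \frac{1}{27}} = \frac{23}{- \frac{1}{54}} = 23 \left(-54\right) = -1242$)
$A W = \left(-1242\right) \left(-24\right) = 29808$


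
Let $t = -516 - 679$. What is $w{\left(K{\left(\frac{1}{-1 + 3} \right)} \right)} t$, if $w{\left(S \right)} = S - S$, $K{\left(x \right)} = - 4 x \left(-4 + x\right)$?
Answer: $0$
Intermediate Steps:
$K{\left(x \right)} = - 4 x \left(-4 + x\right)$
$w{\left(S \right)} = 0$
$t = -1195$
$w{\left(K{\left(\frac{1}{-1 + 3} \right)} \right)} t = 0 \left(-1195\right) = 0$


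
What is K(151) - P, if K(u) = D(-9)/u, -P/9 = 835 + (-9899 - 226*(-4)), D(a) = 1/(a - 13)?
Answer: -243967681/3322 ≈ -73440.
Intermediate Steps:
D(a) = 1/(-13 + a)
P = 73440 (P = -9*(835 + (-9899 - 226*(-4))) = -9*(835 + (-9899 - 1*(-904))) = -9*(835 + (-9899 + 904)) = -9*(835 - 8995) = -9*(-8160) = 73440)
K(u) = -1/(22*u) (K(u) = 1/((-13 - 9)*u) = 1/((-22)*u) = -1/(22*u))
K(151) - P = -1/22/151 - 1*73440 = -1/22*1/151 - 73440 = -1/3322 - 73440 = -243967681/3322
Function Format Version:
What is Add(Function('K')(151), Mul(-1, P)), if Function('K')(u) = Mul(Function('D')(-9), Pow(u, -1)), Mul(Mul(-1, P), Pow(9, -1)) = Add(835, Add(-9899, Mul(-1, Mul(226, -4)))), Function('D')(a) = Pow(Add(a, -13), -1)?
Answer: Rational(-243967681, 3322) ≈ -73440.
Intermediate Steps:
Function('D')(a) = Pow(Add(-13, a), -1)
P = 73440 (P = Mul(-9, Add(835, Add(-9899, Mul(-1, Mul(226, -4))))) = Mul(-9, Add(835, Add(-9899, Mul(-1, -904)))) = Mul(-9, Add(835, Add(-9899, 904))) = Mul(-9, Add(835, -8995)) = Mul(-9, -8160) = 73440)
Function('K')(u) = Mul(Rational(-1, 22), Pow(u, -1)) (Function('K')(u) = Mul(Pow(Add(-13, -9), -1), Pow(u, -1)) = Mul(Pow(-22, -1), Pow(u, -1)) = Mul(Rational(-1, 22), Pow(u, -1)))
Add(Function('K')(151), Mul(-1, P)) = Add(Mul(Rational(-1, 22), Pow(151, -1)), Mul(-1, 73440)) = Add(Mul(Rational(-1, 22), Rational(1, 151)), -73440) = Add(Rational(-1, 3322), -73440) = Rational(-243967681, 3322)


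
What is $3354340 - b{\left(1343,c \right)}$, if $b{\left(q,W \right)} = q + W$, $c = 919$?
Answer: $3352078$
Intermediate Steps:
$b{\left(q,W \right)} = W + q$
$3354340 - b{\left(1343,c \right)} = 3354340 - \left(919 + 1343\right) = 3354340 - 2262 = 3352078$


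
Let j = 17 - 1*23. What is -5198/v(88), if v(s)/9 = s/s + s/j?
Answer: 5198/123 ≈ 42.260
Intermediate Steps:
j = -6 (j = 17 - 23 = -6)
v(s) = 9 - 3*s/2 (v(s) = 9*(s/s + s/(-6)) = 9*(1 + s*(-⅙)) = 9*(1 - s/6) = 9 - 3*s/2)
-5198/v(88) = -5198/(9 - 3/2*88) = -5198/(9 - 132) = -5198/(-123) = -5198*(-1/123) = 5198/123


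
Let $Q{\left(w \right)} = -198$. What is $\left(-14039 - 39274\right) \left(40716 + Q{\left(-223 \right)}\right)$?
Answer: $-2160136134$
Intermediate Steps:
$\left(-14039 - 39274\right) \left(40716 + Q{\left(-223 \right)}\right) = \left(-14039 - 39274\right) \left(40716 - 198\right) = \left(-53313\right) 40518 = -2160136134$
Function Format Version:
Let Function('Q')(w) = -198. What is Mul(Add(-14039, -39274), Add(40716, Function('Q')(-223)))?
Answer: -2160136134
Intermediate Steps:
Mul(Add(-14039, -39274), Add(40716, Function('Q')(-223))) = Mul(Add(-14039, -39274), Add(40716, -198)) = Mul(-53313, 40518) = -2160136134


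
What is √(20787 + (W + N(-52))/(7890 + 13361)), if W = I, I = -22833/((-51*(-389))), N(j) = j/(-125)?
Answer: √256582847581468442053690/3513321575 ≈ 144.18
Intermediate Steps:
N(j) = -j/125 (N(j) = j*(-1/125) = -j/125)
I = -7611/6613 (I = -22833/19839 = -22833*1/19839 = -7611/6613 ≈ -1.1509)
W = -7611/6613 ≈ -1.1509
√(20787 + (W + N(-52))/(7890 + 13361)) = √(20787 + (-7611/6613 - 1/125*(-52))/(7890 + 13361)) = √(20787 + (-7611/6613 + 52/125)/21251) = √(20787 - 607499/826625*1/21251) = √(20787 - 607499/17566607875) = √(365157077290126/17566607875) = √256582847581468442053690/3513321575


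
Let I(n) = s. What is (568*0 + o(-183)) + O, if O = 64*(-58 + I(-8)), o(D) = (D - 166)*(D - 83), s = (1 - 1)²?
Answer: 89122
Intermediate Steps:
s = 0 (s = 0² = 0)
I(n) = 0
o(D) = (-166 + D)*(-83 + D)
O = -3712 (O = 64*(-58 + 0) = 64*(-58) = -3712)
(568*0 + o(-183)) + O = (568*0 + (13778 + (-183)² - 249*(-183))) - 3712 = (0 + (13778 + 33489 + 45567)) - 3712 = (0 + 92834) - 3712 = 92834 - 3712 = 89122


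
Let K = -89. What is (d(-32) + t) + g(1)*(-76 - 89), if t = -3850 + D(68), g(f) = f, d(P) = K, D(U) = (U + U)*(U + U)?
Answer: 14392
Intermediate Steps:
D(U) = 4*U² (D(U) = (2*U)*(2*U) = 4*U²)
d(P) = -89
t = 14646 (t = -3850 + 4*68² = -3850 + 4*4624 = -3850 + 18496 = 14646)
(d(-32) + t) + g(1)*(-76 - 89) = (-89 + 14646) + 1*(-76 - 89) = 14557 + 1*(-165) = 14557 - 165 = 14392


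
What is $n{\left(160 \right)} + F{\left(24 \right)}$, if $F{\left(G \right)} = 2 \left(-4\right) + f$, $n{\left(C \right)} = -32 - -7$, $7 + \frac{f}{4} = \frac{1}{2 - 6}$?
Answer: $-62$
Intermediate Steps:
$f = -29$ ($f = -28 + \frac{4}{2 - 6} = -28 + \frac{4}{-4} = -28 + 4 \left(- \frac{1}{4}\right) = -28 - 1 = -29$)
$n{\left(C \right)} = -25$ ($n{\left(C \right)} = -32 + 7 = -25$)
$F{\left(G \right)} = -37$ ($F{\left(G \right)} = 2 \left(-4\right) - 29 = -8 - 29 = -37$)
$n{\left(160 \right)} + F{\left(24 \right)} = -25 - 37 = -62$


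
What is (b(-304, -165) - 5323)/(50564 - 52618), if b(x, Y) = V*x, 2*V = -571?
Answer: -81469/2054 ≈ -39.664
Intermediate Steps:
V = -571/2 (V = (1/2)*(-571) = -571/2 ≈ -285.50)
b(x, Y) = -571*x/2
(b(-304, -165) - 5323)/(50564 - 52618) = (-571/2*(-304) - 5323)/(50564 - 52618) = (86792 - 5323)/(-2054) = 81469*(-1/2054) = -81469/2054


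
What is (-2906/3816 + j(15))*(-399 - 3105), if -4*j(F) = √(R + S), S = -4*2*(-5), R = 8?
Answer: 424276/159 + 3504*√3 ≈ 8737.5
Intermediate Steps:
S = 40 (S = -8*(-5) = 40)
j(F) = -√3 (j(F) = -√(8 + 40)/4 = -√3)
(-2906/3816 + j(15))*(-399 - 3105) = (-2906/3816 - √3)*(-399 - 3105) = (-2906*1/3816 - √3)*(-3504) = (-1453/1908 - √3)*(-3504) = 424276/159 + 3504*√3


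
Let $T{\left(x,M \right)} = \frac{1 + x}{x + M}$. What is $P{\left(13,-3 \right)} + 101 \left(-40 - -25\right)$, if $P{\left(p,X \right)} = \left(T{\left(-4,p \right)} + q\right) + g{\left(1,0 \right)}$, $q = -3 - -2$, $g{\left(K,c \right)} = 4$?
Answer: $- \frac{4537}{3} \approx -1512.3$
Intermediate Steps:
$T{\left(x,M \right)} = \frac{1 + x}{M + x}$
$q = -1$ ($q = -3 + 2 = -1$)
$P{\left(p,X \right)} = 3 - \frac{3}{-4 + p}$ ($P{\left(p,X \right)} = \left(\frac{1 - 4}{p - 4} - 1\right) + 4 = \left(\frac{1}{-4 + p} \left(-3\right) - 1\right) + 4 = \left(- \frac{3}{-4 + p} - 1\right) + 4 = \left(-1 - \frac{3}{-4 + p}\right) + 4 = 3 - \frac{3}{-4 + p}$)
$P{\left(13,-3 \right)} + 101 \left(-40 - -25\right) = \frac{3 \left(-5 + 13\right)}{-4 + 13} + 101 \left(-40 - -25\right) = 3 \cdot \frac{1}{9} \cdot 8 + 101 \left(-40 + 25\right) = 3 \cdot \frac{1}{9} \cdot 8 + 101 \left(-15\right) = \frac{8}{3} - 1515 = - \frac{4537}{3}$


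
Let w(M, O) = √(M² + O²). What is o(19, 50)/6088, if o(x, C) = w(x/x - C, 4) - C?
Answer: -25/3044 + √2417/6088 ≈ -0.00013748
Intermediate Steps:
o(x, C) = √(16 + (1 - C)²) - C (o(x, C) = √((x/x - C)² + 4²) - C = √((1 - C)² + 16) - C = √(16 + (1 - C)²) - C)
o(19, 50)/6088 = (√(16 + (-1 + 50)²) - 1*50)/6088 = (√(16 + 49²) - 50)*(1/6088) = (√(16 + 2401) - 50)*(1/6088) = (√2417 - 50)*(1/6088) = (-50 + √2417)*(1/6088) = -25/3044 + √2417/6088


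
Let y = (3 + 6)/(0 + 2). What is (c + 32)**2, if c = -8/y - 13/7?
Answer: 3193369/3969 ≈ 804.58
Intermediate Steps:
y = 9/2 ≈ 4.5000
c = -229/63 (c = -8/9/2 - 13/7 = -8*2/9 - 13*1/7 = -16/9 - 13/7 = -229/63 ≈ -3.6349)
(c + 32)**2 = (-229/63 + 32)**2 = (1787/63)**2 = 3193369/3969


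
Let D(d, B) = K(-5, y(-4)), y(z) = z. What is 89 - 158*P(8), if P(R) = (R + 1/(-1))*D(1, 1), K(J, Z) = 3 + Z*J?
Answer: -25349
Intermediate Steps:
K(J, Z) = 3 + J*Z
D(d, B) = 23 (D(d, B) = 3 - 5*(-4) = 3 + 20 = 23)
P(R) = -23 + 23*R (P(R) = (R + 1/(-1))*23 = (R - 1)*23 = (-1 + R)*23 = -23 + 23*R)
89 - 158*P(8) = 89 - 158*(-23 + 23*8) = 89 - 158*(-23 + 184) = 89 - 158*161 = 89 - 25438 = -25349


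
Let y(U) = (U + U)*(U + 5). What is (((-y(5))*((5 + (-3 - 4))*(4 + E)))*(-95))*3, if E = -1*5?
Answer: 57000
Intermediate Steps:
E = -5
y(U) = 2*U*(5 + U) (y(U) = (2*U)*(5 + U) = 2*U*(5 + U))
(((-y(5))*((5 + (-3 - 4))*(4 + E)))*(-95))*3 = (((-2*5*(5 + 5))*((5 + (-3 - 4))*(4 - 5)))*(-95))*3 = (((-2*5*10)*((5 - 7)*(-1)))*(-95))*3 = (((-1*100)*(-2*(-1)))*(-95))*3 = (-100*2*(-95))*3 = -200*(-95)*3 = 19000*3 = 57000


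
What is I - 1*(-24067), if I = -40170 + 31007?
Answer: 14904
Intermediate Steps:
I = -9163
I - 1*(-24067) = -9163 - 1*(-24067) = -9163 + 24067 = 14904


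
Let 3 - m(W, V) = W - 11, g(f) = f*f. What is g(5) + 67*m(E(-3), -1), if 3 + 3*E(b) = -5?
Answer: 3425/3 ≈ 1141.7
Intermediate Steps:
E(b) = -8/3 (E(b) = -1 + (⅓)*(-5) = -1 - 5/3 = -8/3)
g(f) = f²
m(W, V) = 14 - W (m(W, V) = 3 - (W - 11) = 3 - (-11 + W) = 3 + (11 - W) = 14 - W)
g(5) + 67*m(E(-3), -1) = 5² + 67*(14 - 1*(-8/3)) = 25 + 67*(14 + 8/3) = 25 + 67*(50/3) = 25 + 3350/3 = 3425/3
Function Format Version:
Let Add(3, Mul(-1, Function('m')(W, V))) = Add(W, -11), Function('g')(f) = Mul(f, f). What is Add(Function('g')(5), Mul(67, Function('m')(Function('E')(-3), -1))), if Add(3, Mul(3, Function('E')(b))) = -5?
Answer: Rational(3425, 3) ≈ 1141.7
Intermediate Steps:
Function('E')(b) = Rational(-8, 3) (Function('E')(b) = Add(-1, Mul(Rational(1, 3), -5)) = Add(-1, Rational(-5, 3)) = Rational(-8, 3))
Function('g')(f) = Pow(f, 2)
Function('m')(W, V) = Add(14, Mul(-1, W)) (Function('m')(W, V) = Add(3, Mul(-1, Add(W, -11))) = Add(3, Mul(-1, Add(-11, W))) = Add(3, Add(11, Mul(-1, W))) = Add(14, Mul(-1, W)))
Add(Function('g')(5), Mul(67, Function('m')(Function('E')(-3), -1))) = Add(Pow(5, 2), Mul(67, Add(14, Mul(-1, Rational(-8, 3))))) = Add(25, Mul(67, Add(14, Rational(8, 3)))) = Add(25, Mul(67, Rational(50, 3))) = Add(25, Rational(3350, 3)) = Rational(3425, 3)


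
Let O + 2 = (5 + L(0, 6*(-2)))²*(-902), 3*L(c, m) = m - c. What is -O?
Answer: 904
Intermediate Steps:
L(c, m) = -c/3 + m/3 (L(c, m) = (m - c)/3 = -c/3 + m/3)
O = -904 (O = -2 + (5 + (-⅓*0 + (6*(-2))/3))²*(-902) = -2 + (5 + (0 + (⅓)*(-12)))²*(-902) = -2 + (5 + (0 - 4))²*(-902) = -2 + (5 - 4)²*(-902) = -2 + 1²*(-902) = -2 + 1*(-902) = -2 - 902 = -904)
-O = -1*(-904) = 904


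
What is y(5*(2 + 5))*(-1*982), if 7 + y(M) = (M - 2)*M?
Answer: -1127336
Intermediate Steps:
y(M) = -7 + M*(-2 + M) (y(M) = -7 + (M - 2)*M = -7 + (-2 + M)*M = -7 + M*(-2 + M))
y(5*(2 + 5))*(-1*982) = (-7 + (5*(2 + 5))**2 - 10*(2 + 5))*(-1*982) = (-7 + (5*7)**2 - 10*7)*(-982) = (-7 + 35**2 - 2*35)*(-982) = (-7 + 1225 - 70)*(-982) = 1148*(-982) = -1127336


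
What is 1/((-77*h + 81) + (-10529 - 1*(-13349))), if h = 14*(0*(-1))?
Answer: 1/2901 ≈ 0.00034471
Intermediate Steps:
h = 0 (h = 14*0 = 0)
1/((-77*h + 81) + (-10529 - 1*(-13349))) = 1/((-77*0 + 81) + (-10529 - 1*(-13349))) = 1/((0 + 81) + (-10529 + 13349)) = 1/(81 + 2820) = 1/2901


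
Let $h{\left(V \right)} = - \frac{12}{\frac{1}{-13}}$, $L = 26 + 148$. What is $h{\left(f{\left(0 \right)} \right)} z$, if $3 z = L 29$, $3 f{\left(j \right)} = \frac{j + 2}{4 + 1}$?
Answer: $262392$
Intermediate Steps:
$L = 174$
$f{\left(j \right)} = \frac{2}{15} + \frac{j}{15}$ ($f{\left(j \right)} = \frac{\left(j + 2\right) \frac{1}{4 + 1}}{3} = \frac{\left(2 + j\right) \frac{1}{5}}{3} = \frac{\frac{2}{5} + \frac{j}{5}}{3} = \frac{2}{15} + \frac{j}{15}$)
$z = 1682$ ($z = \frac{174 \cdot 29}{3} = \frac{1}{3} \cdot 5046 = 1682$)
$h{\left(V \right)} = 156$ ($h{\left(V \right)} = - \frac{12}{- \frac{1}{13}} = \left(-12\right) \left(-13\right) = 156$)
$h{\left(f{\left(0 \right)} \right)} z = 156 \cdot 1682 = 262392$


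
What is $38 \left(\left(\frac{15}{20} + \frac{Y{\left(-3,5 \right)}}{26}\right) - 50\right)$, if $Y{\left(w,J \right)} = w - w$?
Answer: $- \frac{3743}{2} \approx -1871.5$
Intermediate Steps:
$Y{\left(w,J \right)} = 0$
$38 \left(\left(\frac{15}{20} + \frac{Y{\left(-3,5 \right)}}{26}\right) - 50\right) = 38 \left(\left(\frac{15}{20} + \frac{0}{26}\right) - 50\right) = 38 \left(\left(15 \cdot \frac{1}{20} + 0 \cdot \frac{1}{26}\right) - 50\right) = 38 \left(\left(\frac{3}{4} + 0\right) - 50\right) = 38 \left(\frac{3}{4} - 50\right) = 38 \left(- \frac{197}{4}\right) = - \frac{3743}{2}$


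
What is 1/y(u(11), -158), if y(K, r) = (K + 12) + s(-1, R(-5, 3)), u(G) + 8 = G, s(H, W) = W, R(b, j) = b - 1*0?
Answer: 1/10 ≈ 0.10000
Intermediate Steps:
R(b, j) = b (R(b, j) = b + 0 = b)
u(G) = -8 + G
y(K, r) = 7 + K (y(K, r) = (K + 12) - 5 = (12 + K) - 5 = 7 + K)
1/y(u(11), -158) = 1/(7 + (-8 + 11)) = 1/(7 + 3) = 1/10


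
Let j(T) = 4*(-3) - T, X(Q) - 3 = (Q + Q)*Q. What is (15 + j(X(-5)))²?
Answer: 2500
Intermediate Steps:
X(Q) = 3 + 2*Q² (X(Q) = 3 + (Q + Q)*Q = 3 + (2*Q)*Q = 3 + 2*Q²)
j(T) = -12 - T
(15 + j(X(-5)))² = (15 + (-12 - (3 + 2*(-5)²)))² = (15 + (-12 - (3 + 2*25)))² = (15 + (-12 - (3 + 50)))² = (15 + (-12 - 1*53))² = (15 + (-12 - 53))² = (15 - 65)² = (-50)² = 2500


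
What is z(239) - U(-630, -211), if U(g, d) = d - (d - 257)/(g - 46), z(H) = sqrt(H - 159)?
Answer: 2752/13 + 4*sqrt(5) ≈ 220.64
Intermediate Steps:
z(H) = sqrt(-159 + H)
U(g, d) = d - (-257 + d)/(-46 + g)
z(239) - U(-630, -211) = sqrt(-159 + 239) - (257 - 47*(-211) - 211*(-630))/(-46 - 630) = sqrt(80) - (257 + 9917 + 132930)/(-676) = 4*sqrt(5) - (-1)*143104/676 = 4*sqrt(5) - 1*(-2752/13) = 4*sqrt(5) + 2752/13 = 2752/13 + 4*sqrt(5)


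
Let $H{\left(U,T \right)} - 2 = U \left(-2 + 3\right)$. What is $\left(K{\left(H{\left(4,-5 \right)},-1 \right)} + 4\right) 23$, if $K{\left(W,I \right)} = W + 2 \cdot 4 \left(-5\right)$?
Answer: $-690$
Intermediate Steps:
$H{\left(U,T \right)} = 2 + U$ ($H{\left(U,T \right)} = 2 + U \left(-2 + 3\right) = 2 + U 1 = 2 + U$)
$K{\left(W,I \right)} = -40 + W$ ($K{\left(W,I \right)} = W + 8 \left(-5\right) = W - 40 = -40 + W$)
$\left(K{\left(H{\left(4,-5 \right)},-1 \right)} + 4\right) 23 = \left(\left(-40 + \left(2 + 4\right)\right) + 4\right) 23 = \left(\left(-40 + 6\right) + 4\right) 23 = \left(-34 + 4\right) 23 = \left(-30\right) 23 = -690$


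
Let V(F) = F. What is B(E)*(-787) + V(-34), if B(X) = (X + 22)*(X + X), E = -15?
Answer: 165236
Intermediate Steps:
B(X) = 2*X*(22 + X) (B(X) = (22 + X)*(2*X) = 2*X*(22 + X))
B(E)*(-787) + V(-34) = (2*(-15)*(22 - 15))*(-787) - 34 = (2*(-15)*7)*(-787) - 34 = -210*(-787) - 34 = 165270 - 34 = 165236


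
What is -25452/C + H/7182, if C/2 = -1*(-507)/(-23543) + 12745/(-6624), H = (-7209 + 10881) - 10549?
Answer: 1096257334997761/167624511642 ≈ 6540.0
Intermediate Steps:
H = -6877 (H = 3672 - 10549 = -6877)
C = -23339531/5998032 (C = 2*(-1*(-507)/(-23543) + 12745/(-6624)) = 2*(507*(-1/23543) + 12745*(-1/6624)) = 2*(-39/1811 - 12745/6624) = 2*(-23339531/11996064) = -23339531/5998032 ≈ -3.8912)
-25452/C + H/7182 = -25452/(-23339531/5998032) - 6877/7182 = -25452*(-5998032/23339531) - 6877*1/7182 = 152661910464/23339531 - 6877/7182 = 1096257334997761/167624511642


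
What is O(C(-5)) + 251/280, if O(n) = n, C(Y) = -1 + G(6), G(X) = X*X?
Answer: 10051/280 ≈ 35.896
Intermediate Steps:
G(X) = X²
C(Y) = 35 (C(Y) = -1 + 6² = -1 + 36 = 35)
O(C(-5)) + 251/280 = 35 + 251/280 = 10051/280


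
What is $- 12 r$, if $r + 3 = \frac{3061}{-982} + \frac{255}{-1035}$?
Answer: $\frac{862354}{11293} \approx 76.362$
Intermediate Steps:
$r = - \frac{431177}{67758}$ ($r = -3 + \left(\frac{3061}{-982} + \frac{255}{-1035}\right) = -3 + \left(3061 \left(- \frac{1}{982}\right) + 255 \left(- \frac{1}{1035}\right)\right) = -3 - \frac{227903}{67758} = - \frac{431177}{67758} \approx -6.3635$)
$- 12 r = \left(-12\right) \left(- \frac{431177}{67758}\right) = \frac{862354}{11293}$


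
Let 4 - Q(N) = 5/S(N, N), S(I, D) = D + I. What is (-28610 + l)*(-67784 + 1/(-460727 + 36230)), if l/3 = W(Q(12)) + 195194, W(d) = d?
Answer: -42737861120008561/1131992 ≈ -3.7755e+10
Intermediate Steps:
Q(N) = 4 - 5/(2*N) (Q(N) = 4 - 5/(N + N) = 4 - 5/(2*N))
l = 4684747/8 (l = 3*((4 - 5/2/12) + 195194) = 3*((4 - 5/2*1/12) + 195194) = 3*((4 - 5/24) + 195194) = 3*(91/24 + 195194) = 3*(4684747/24) = 4684747/8 ≈ 5.8559e+5)
(-28610 + l)*(-67784 + 1/(-460727 + 36230)) = (-28610 + 4684747/8)*(-67784 + 1/(-460727 + 36230)) = 4455867*(-67784 + 1/(-424497))/8 = 4455867*(-67784 - 1/424497)/8 = (4455867/8)*(-28774104649/424497) = -42737861120008561/1131992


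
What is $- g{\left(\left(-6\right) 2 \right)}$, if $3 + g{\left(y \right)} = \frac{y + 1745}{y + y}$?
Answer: $\frac{1805}{24} \approx 75.208$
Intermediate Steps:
$g{\left(y \right)} = -3 + \frac{1745 + y}{2 y}$ ($g{\left(y \right)} = -3 + \frac{y + 1745}{y + y} = -3 + \frac{1745 + y}{2 y}$)
$- g{\left(\left(-6\right) 2 \right)} = - \frac{5 \left(349 - \left(-6\right) 2\right)}{2 \left(\left(-6\right) 2\right)} = - \frac{5 \left(349 - -12\right)}{2 \left(-12\right)} = - \frac{5 \left(-1\right) \left(349 + 12\right)}{2 \cdot 12} = - \frac{5 \left(-1\right) 361}{2 \cdot 12} = \left(-1\right) \left(- \frac{1805}{24}\right) = \frac{1805}{24}$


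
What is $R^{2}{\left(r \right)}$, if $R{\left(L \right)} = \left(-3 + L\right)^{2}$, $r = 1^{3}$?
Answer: $16$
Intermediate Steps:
$r = 1$
$R^{2}{\left(r \right)} = \left(\left(-3 + 1\right)^{2}\right)^{2} = \left(\left(-2\right)^{2}\right)^{2} = 4^{2} = 16$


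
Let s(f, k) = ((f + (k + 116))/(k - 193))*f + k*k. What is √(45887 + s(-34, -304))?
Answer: 29*√40616331/497 ≈ 371.87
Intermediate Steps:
s(f, k) = k² + f*(116 + f + k)/(-193 + k) (s(f, k) = ((f + (116 + k))/(-193 + k))*f + k² = ((116 + f + k)/(-193 + k))*f + k² = f*(116 + f + k)/(-193 + k) + k² = k² + f*(116 + f + k)/(-193 + k))
√(45887 + s(-34, -304)) = √(45887 + ((-34)² + (-304)³ - 193*(-304)² + 116*(-34) - 34*(-304))/(-193 - 304)) = √(45887 + (1156 - 28094464 - 193*92416 - 3944 + 10336)/(-497)) = √(45887 - (1156 - 28094464 - 17836288 - 3944 + 10336)/497) = √(45887 - 1/497*(-45923204)) = √(45887 + 45923204/497) = √(68729043/497) = 29*√40616331/497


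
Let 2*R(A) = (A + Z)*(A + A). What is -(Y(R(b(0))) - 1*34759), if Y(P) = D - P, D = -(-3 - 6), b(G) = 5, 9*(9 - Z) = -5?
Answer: 313405/9 ≈ 34823.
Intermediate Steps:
Z = 86/9 (Z = 9 - ⅑*(-5) = 9 + 5/9 = 86/9 ≈ 9.5556)
R(A) = A*(86/9 + A) (R(A) = ((A + 86/9)*(A + A))/2 = ((86/9 + A)*(2*A))/2 = (2*A*(86/9 + A))/2 = A*(86/9 + A))
D = 9 (D = -1*(-9) = 9)
Y(P) = 9 - P
-(Y(R(b(0))) - 1*34759) = -((9 - 5*(86 + 9*5)/9) - 1*34759) = -((9 - 5*(86 + 45)/9) - 34759) = -((9 - 5*131/9) - 34759) = -((9 - 1*655/9) - 34759) = -((9 - 655/9) - 34759) = -(-574/9 - 34759) = -1*(-313405/9) = 313405/9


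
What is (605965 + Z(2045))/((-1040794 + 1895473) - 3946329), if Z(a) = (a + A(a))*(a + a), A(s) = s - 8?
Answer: -1153423/206110 ≈ -5.5962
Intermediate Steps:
A(s) = -8 + s
Z(a) = 2*a*(-8 + 2*a) (Z(a) = (a + (-8 + a))*(a + a) = (-8 + 2*a)*(2*a) = 2*a*(-8 + 2*a))
(605965 + Z(2045))/((-1040794 + 1895473) - 3946329) = (605965 + 4*2045*(-4 + 2045))/((-1040794 + 1895473) - 3946329) = (605965 + 4*2045*2041)/(854679 - 3946329) = (605965 + 16695380)/(-3091650) = 17301345*(-1/3091650) = -1153423/206110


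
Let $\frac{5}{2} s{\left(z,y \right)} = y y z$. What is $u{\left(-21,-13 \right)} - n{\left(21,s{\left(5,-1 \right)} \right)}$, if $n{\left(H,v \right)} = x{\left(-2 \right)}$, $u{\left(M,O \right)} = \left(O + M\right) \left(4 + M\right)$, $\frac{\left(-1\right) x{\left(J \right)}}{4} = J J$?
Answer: $594$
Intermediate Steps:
$x{\left(J \right)} = - 4 J^{2}$ ($x{\left(J \right)} = - 4 J J = - 4 J^{2}$)
$u{\left(M,O \right)} = \left(4 + M\right) \left(M + O\right)$ ($u{\left(M,O \right)} = \left(M + O\right) \left(4 + M\right) = \left(4 + M\right) \left(M + O\right)$)
$s{\left(z,y \right)} = \frac{2 z y^{2}}{5}$ ($s{\left(z,y \right)} = \frac{2 y y z}{5} = \frac{2 y^{2} z}{5} = \frac{2 z y^{2}}{5}$)
$n{\left(H,v \right)} = -16$ ($n{\left(H,v \right)} = - 4 \left(-2\right)^{2} = \left(-4\right) 4 = -16$)
$u{\left(-21,-13 \right)} - n{\left(21,s{\left(5,-1 \right)} \right)} = \left(\left(-21\right)^{2} + 4 \left(-21\right) + 4 \left(-13\right) - -273\right) - -16 = \left(441 - 84 - 52 + 273\right) + 16 = 578 + 16 = 594$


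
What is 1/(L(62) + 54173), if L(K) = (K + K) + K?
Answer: 1/54359 ≈ 1.8396e-5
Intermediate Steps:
L(K) = 3*K (L(K) = 2*K + K = 3*K)
1/(L(62) + 54173) = 1/(3*62 + 54173) = 1/(186 + 54173) = 1/54359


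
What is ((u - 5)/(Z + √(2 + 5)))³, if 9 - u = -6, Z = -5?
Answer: -28750/729 - 10250*√7/729 ≈ -76.638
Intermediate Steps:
u = 15 (u = 9 - 1*(-6) = 9 + 6 = 15)
((u - 5)/(Z + √(2 + 5)))³ = ((15 - 5)/(-5 + √(2 + 5)))³ = (10/(-5 + √7))³ = 1000/(-5 + √7)³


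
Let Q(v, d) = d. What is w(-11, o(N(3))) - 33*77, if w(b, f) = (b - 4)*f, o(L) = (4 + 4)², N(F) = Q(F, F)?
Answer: -3501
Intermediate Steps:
N(F) = F
o(L) = 64 (o(L) = 8² = 64)
w(b, f) = f*(-4 + b) (w(b, f) = (-4 + b)*f = f*(-4 + b))
w(-11, o(N(3))) - 33*77 = 64*(-4 - 11) - 33*77 = 64*(-15) - 2541 = -960 - 2541 = -3501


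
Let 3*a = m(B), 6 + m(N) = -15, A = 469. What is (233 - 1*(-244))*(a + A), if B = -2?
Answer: 220374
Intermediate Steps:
m(N) = -21 (m(N) = -6 - 15 = -21)
a = -7 (a = (⅓)*(-21) = -7)
(233 - 1*(-244))*(a + A) = (233 - 1*(-244))*(-7 + 469) = (233 + 244)*462 = 477*462 = 220374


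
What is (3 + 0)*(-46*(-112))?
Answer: 15456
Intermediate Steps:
(3 + 0)*(-46*(-112)) = 3*5152 = 15456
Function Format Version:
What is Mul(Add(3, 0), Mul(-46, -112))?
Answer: 15456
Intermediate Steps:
Mul(Add(3, 0), Mul(-46, -112)) = Mul(3, 5152) = 15456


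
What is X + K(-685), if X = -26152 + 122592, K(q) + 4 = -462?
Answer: 95974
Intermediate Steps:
K(q) = -466 (K(q) = -4 - 462 = -466)
X = 96440
X + K(-685) = 96440 - 466 = 95974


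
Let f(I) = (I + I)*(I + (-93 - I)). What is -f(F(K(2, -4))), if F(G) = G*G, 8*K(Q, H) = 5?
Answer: 2325/32 ≈ 72.656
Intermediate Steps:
K(Q, H) = 5/8 (K(Q, H) = (1/8)*5 = 5/8)
F(G) = G**2
f(I) = -186*I (f(I) = (2*I)*(-93) = -186*I)
-f(F(K(2, -4))) = -(-186)*(5/8)**2 = -(-186)*25/64 = -1*(-2325/32) = 2325/32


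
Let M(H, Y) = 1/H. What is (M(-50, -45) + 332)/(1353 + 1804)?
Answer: 1509/14350 ≈ 0.10516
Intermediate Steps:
(M(-50, -45) + 332)/(1353 + 1804) = (1/(-50) + 332)/(1353 + 1804) = (-1/50 + 332)/3157 = (16599/50)*(1/3157) = 1509/14350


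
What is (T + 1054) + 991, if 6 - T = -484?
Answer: 2535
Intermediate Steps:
T = 490 (T = 6 - 1*(-484) = 6 + 484 = 490)
(T + 1054) + 991 = (490 + 1054) + 991 = 1544 + 991 = 2535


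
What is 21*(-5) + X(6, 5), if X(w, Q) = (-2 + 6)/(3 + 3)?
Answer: -313/3 ≈ -104.33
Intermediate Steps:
X(w, Q) = 2/3 (X(w, Q) = 4/6 = 4*(1/6) = 2/3)
21*(-5) + X(6, 5) = 21*(-5) + 2/3 = -105 + 2/3 = -313/3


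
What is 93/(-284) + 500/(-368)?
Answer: -5507/3266 ≈ -1.6862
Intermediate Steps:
93/(-284) + 500/(-368) = 93*(-1/284) + 500*(-1/368) = -93/284 - 125/92 = -5507/3266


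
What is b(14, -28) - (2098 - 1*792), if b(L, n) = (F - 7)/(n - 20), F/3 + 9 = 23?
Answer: -62723/48 ≈ -1306.7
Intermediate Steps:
F = 42 (F = -27 + 3*23 = -27 + 69 = 42)
b(L, n) = 35/(-20 + n) (b(L, n) = (42 - 7)/(n - 20) = 35/(-20 + n))
b(14, -28) - (2098 - 1*792) = 35/(-20 - 28) - (2098 - 1*792) = 35/(-48) - (2098 - 792) = 35*(-1/48) - 1*1306 = -35/48 - 1306 = -62723/48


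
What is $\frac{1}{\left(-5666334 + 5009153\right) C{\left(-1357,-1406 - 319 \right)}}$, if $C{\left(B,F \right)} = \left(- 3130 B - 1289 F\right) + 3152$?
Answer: $- \frac{1}{4254646968747} \approx -2.3504 \cdot 10^{-13}$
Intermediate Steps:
$C{\left(B,F \right)} = 3152 - 3130 B - 1289 F$
$\frac{1}{\left(-5666334 + 5009153\right) C{\left(-1357,-1406 - 319 \right)}} = \frac{1}{\left(-5666334 + 5009153\right) \left(3152 - -4247410 - 1289 \left(-1406 - 319\right)\right)} = \frac{1}{\left(-657181\right) \left(3152 + 4247410 - -2223525\right)} = - \frac{1}{657181 \left(3152 + 4247410 + 2223525\right)} = - \frac{1}{657181 \cdot 6474087} = \left(- \frac{1}{657181}\right) \frac{1}{6474087} = - \frac{1}{4254646968747}$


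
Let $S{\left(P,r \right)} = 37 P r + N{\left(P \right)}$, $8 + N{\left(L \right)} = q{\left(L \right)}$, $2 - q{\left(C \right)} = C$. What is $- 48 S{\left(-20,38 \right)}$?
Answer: $1349088$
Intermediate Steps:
$q{\left(C \right)} = 2 - C$
$N{\left(L \right)} = -6 - L$ ($N{\left(L \right)} = -8 - \left(-2 + L\right) = -6 - L$)
$S{\left(P,r \right)} = -6 - P + 37 P r$ ($S{\left(P,r \right)} = 37 P r - \left(6 + P\right) = -6 - P + 37 P r$)
$- 48 S{\left(-20,38 \right)} = - 48 \left(-6 - -20 + 37 \left(-20\right) 38\right) = - 48 \left(-6 + 20 - 28120\right) = \left(-48\right) \left(-28106\right) = 1349088$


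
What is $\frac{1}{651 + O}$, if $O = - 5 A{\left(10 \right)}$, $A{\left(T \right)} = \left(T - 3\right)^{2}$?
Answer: $\frac{1}{406} \approx 0.0024631$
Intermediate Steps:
$A{\left(T \right)} = \left(-3 + T\right)^{2}$
$O = -245$ ($O = - 5 \left(-3 + 10\right)^{2} = - 5 \cdot 7^{2} = \left(-5\right) 49 = -245$)
$\frac{1}{651 + O} = \frac{1}{651 - 245} = \frac{1}{406}$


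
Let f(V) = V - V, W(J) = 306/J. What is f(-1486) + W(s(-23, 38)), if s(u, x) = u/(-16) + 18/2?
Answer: 4896/167 ≈ 29.317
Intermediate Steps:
s(u, x) = 9 - u/16 (s(u, x) = u*(-1/16) + 18*(½) = -u/16 + 9 = 9 - u/16)
f(V) = 0
f(-1486) + W(s(-23, 38)) = 0 + 306/(9 - 1/16*(-23)) = 0 + 306/(9 + 23/16) = 0 + 306/(167/16) = 0 + 306*(16/167) = 0 + 4896/167 = 4896/167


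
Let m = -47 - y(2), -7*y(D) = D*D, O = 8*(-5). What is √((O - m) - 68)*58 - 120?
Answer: -120 + 58*I*√3017/7 ≈ -120.0 + 455.11*I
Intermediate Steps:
O = -40
y(D) = -D²/7 (y(D) = -D*D/7 = -D²/7)
m = -325/7 (m = -47 - (-1)*2²/7 = -47 - (-1)*4/7 = -47 - 1*(-4/7) = -47 + 4/7 = -325/7 ≈ -46.429)
√((O - m) - 68)*58 - 120 = √((-40 - 1*(-325/7)) - 68)*58 - 120 = √((-40 + 325/7) - 68)*58 - 120 = √(45/7 - 68)*58 - 120 = √(-431/7)*58 - 120 = (I*√3017/7)*58 - 120 = 58*I*√3017/7 - 120 = -120 + 58*I*√3017/7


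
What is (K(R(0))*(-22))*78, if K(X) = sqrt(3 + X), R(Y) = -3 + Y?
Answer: 0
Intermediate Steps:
(K(R(0))*(-22))*78 = (sqrt(3 + (-3 + 0))*(-22))*78 = (sqrt(3 - 3)*(-22))*78 = (sqrt(0)*(-22))*78 = (0*(-22))*78 = 0*78 = 0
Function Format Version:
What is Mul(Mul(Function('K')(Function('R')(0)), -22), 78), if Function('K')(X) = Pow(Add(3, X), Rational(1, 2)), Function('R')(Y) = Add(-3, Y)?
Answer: 0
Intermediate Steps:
Mul(Mul(Function('K')(Function('R')(0)), -22), 78) = Mul(Mul(Pow(Add(3, Add(-3, 0)), Rational(1, 2)), -22), 78) = Mul(Mul(Pow(Add(3, -3), Rational(1, 2)), -22), 78) = Mul(Mul(Pow(0, Rational(1, 2)), -22), 78) = Mul(Mul(0, -22), 78) = Mul(0, 78) = 0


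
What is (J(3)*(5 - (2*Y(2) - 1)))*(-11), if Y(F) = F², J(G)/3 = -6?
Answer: -396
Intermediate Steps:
J(G) = -18 (J(G) = 3*(-6) = -18)
(J(3)*(5 - (2*Y(2) - 1)))*(-11) = -18*(5 - (2*2² - 1))*(-11) = -18*(5 - (2*4 - 1))*(-11) = -18*(5 - (8 - 1))*(-11) = -18*(5 - 1*7)*(-11) = -18*(5 - 7)*(-11) = -18*(-2)*(-11) = 36*(-11) = -396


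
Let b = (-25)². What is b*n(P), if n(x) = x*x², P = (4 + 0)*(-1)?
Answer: -40000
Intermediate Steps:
b = 625
P = -4 (P = 4*(-1) = -4)
n(x) = x³
b*n(P) = 625*(-4)³ = 625*(-64) = -40000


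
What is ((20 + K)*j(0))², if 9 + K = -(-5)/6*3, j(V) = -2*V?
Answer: 0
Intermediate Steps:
K = -13/2 (K = -9 - (-5)/6*3 = -9 - 5*(-⅙)*3 = -9 + (⅚)*3 = -9 + 5/2 = -13/2 ≈ -6.5000)
((20 + K)*j(0))² = ((20 - 13/2)*(-2*0))² = ((27/2)*0)² = 0² = 0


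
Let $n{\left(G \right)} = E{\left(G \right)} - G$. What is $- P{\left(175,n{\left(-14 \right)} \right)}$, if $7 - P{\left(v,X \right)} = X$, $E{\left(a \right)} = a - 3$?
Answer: $-10$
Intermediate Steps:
$E{\left(a \right)} = -3 + a$
$n{\left(G \right)} = -3$ ($n{\left(G \right)} = \left(-3 + G\right) - G = -3$)
$P{\left(v,X \right)} = 7 - X$
$- P{\left(175,n{\left(-14 \right)} \right)} = - (7 - -3) = - (7 + 3) = \left(-1\right) 10 = -10$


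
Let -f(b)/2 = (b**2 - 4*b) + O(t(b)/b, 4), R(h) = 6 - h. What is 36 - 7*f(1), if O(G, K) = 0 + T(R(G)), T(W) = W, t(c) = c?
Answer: 64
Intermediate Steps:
O(G, K) = 6 - G (O(G, K) = 0 + (6 - G) = 6 - G)
f(b) = -10 - 2*b**2 + 8*b (f(b) = -2*((b**2 - 4*b) + (6 - b/b)) = -2*((b**2 - 4*b) + (6 - 1*1)) = -2*((b**2 - 4*b) + (6 - 1)) = -2*((b**2 - 4*b) + 5) = -2*(5 + b**2 - 4*b) = -10 - 2*b**2 + 8*b)
36 - 7*f(1) = 36 - 7*(-10 - 2*1**2 + 8*1) = 36 - 7*(-10 - 2*1 + 8) = 36 - 7*(-10 - 2 + 8) = 36 - 7*(-4) = 36 + 28 = 64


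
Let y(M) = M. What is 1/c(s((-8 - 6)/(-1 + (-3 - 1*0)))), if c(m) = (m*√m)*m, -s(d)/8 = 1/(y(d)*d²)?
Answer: -823543*I*√7/32768 ≈ -66.494*I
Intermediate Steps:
s(d) = -8/d³
c(m) = m^(5/2) (c(m) = m^(3/2)*m = m^(5/2))
1/c(s((-8 - 6)/(-1 + (-3 - 1*0)))) = 1/((-8*(-1 + (-3 - 1*0))³/(-8 - 6)³)^(5/2)) = 1/((-8*(-(-1 + (-3 + 0))³/2744))^(5/2)) = 1/((-8*(-(-1 - 3)³/2744))^(5/2)) = 1/((-8/(-14/(-4))³)^(5/2)) = 1/((-8/(-14*(-¼))³)^(5/2)) = 1/((-8/(7/2)³)^(5/2)) = 1/((-8*8/343)^(5/2)) = 1/((-64/343)^(5/2)) = 1/(32768*I*√7/5764801) = -823543*I*√7/32768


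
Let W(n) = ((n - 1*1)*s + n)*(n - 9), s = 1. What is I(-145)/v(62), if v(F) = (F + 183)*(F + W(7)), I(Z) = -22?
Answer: -11/4410 ≈ -0.0024943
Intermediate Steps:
W(n) = (-1 + 2*n)*(-9 + n) (W(n) = ((n - 1*1)*1 + n)*(n - 9) = ((n - 1)*1 + n)*(-9 + n) = ((-1 + n)*1 + n)*(-9 + n) = ((-1 + n) + n)*(-9 + n) = (-1 + 2*n)*(-9 + n))
v(F) = (-26 + F)*(183 + F) (v(F) = (F + 183)*(F + (9 - 19*7 + 2*7²)) = (183 + F)*(F + (9 - 133 + 2*49)) = (183 + F)*(F + (9 - 133 + 98)) = (183 + F)*(F - 26) = (183 + F)*(-26 + F) = (-26 + F)*(183 + F))
I(-145)/v(62) = -22/(-4758 + 62² + 157*62) = -22/(-4758 + 3844 + 9734) = -22/8820 = -22*1/8820 = -11/4410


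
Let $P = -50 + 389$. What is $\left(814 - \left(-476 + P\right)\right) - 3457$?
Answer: $-2506$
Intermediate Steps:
$P = 339$
$\left(814 - \left(-476 + P\right)\right) - 3457 = \left(814 - \left(-476 + 339\right)\right) - 3457 = \left(814 - -137\right) - 3457 = \left(814 + 137\right) - 3457 = 951 - 3457 = -2506$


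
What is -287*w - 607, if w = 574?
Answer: -165345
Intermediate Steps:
-287*w - 607 = -287*574 - 607 = -164738 - 607 = -165345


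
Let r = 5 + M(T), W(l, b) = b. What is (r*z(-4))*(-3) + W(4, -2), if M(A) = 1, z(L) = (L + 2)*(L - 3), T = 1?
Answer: -254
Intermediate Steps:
z(L) = (-3 + L)*(2 + L) (z(L) = (2 + L)*(-3 + L) = (-3 + L)*(2 + L))
r = 6 (r = 5 + 1 = 6)
(r*z(-4))*(-3) + W(4, -2) = (6*(-6 + (-4)² - 1*(-4)))*(-3) - 2 = (6*(-6 + 16 + 4))*(-3) - 2 = (6*14)*(-3) - 2 = 84*(-3) - 2 = -252 - 2 = -254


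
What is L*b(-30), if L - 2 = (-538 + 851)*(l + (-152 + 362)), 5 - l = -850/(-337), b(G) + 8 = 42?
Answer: 762043326/337 ≈ 2.2613e+6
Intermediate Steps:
b(G) = 34 (b(G) = -8 + 42 = 34)
l = 835/337 (l = 5 - (-850)/(-337) = 5 - (-850)*(-1)/337 = 5 - 1*850/337 = 5 - 850/337 = 835/337 ≈ 2.4777)
L = 22413039/337 (L = 2 + (-538 + 851)*(835/337 + (-152 + 362)) = 2 + 313*(835/337 + 210) = 2 + 313*(71605/337) = 2 + 22412365/337 = 22413039/337 ≈ 66508.)
L*b(-30) = (22413039/337)*34 = 762043326/337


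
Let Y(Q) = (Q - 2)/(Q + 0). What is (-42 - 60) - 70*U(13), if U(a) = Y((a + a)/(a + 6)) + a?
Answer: -12736/13 ≈ -979.69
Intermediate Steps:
Y(Q) = (-2 + Q)/Q
U(a) = a + (-2 + 2*a/(6 + a))*(6 + a)/(2*a) (U(a) = (-2 + (a + a)/(a + 6))/(((a + a)/(a + 6))) + a = (-2 + (2*a)/(6 + a))/(((2*a)/(6 + a))) + a = (-2 + 2*a/(6 + a))/((2*a/(6 + a))) + a = ((6 + a)/(2*a))*(-2 + 2*a/(6 + a)) + a = (-2 + 2*a/(6 + a))*(6 + a)/(2*a) + a = a + (-2 + 2*a/(6 + a))*(6 + a)/(2*a))
(-42 - 60) - 70*U(13) = (-42 - 60) - 70*(13 - 6/13) = -102 - 70*(13 - 6*1/13) = -102 - 70*(13 - 6/13) = -102 - 70*163/13 = -102 - 11410/13 = -12736/13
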